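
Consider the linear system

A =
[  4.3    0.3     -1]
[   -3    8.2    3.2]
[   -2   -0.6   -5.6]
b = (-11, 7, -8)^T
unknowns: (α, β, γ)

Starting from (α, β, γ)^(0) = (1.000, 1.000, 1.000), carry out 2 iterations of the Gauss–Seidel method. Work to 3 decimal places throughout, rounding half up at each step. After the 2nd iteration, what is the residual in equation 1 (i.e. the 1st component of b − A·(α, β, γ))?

0.005

Iteration 1:
  α = (-11 - (0.3)·1.000 - (-1)·1.000) / (4.3) = -2.395
  β = (7 - (-3)·-2.395 - (3.2)·1.000) / (8.2) = -0.413
  γ = (-8 - (-2)·-2.395 - (-0.6)·-0.413) / (-5.6) = 2.328
Iteration 2:
  α = (-11 - (0.3)·-0.413 - (-1)·2.328) / (4.3) = -1.988
  β = (7 - (-3)·-1.988 - (3.2)·2.328) / (8.2) = -0.782
  γ = (-8 - (-2)·-1.988 - (-0.6)·-0.782) / (-5.6) = 2.222
Residual b − A·x = (0.005, 0.338, -0.002)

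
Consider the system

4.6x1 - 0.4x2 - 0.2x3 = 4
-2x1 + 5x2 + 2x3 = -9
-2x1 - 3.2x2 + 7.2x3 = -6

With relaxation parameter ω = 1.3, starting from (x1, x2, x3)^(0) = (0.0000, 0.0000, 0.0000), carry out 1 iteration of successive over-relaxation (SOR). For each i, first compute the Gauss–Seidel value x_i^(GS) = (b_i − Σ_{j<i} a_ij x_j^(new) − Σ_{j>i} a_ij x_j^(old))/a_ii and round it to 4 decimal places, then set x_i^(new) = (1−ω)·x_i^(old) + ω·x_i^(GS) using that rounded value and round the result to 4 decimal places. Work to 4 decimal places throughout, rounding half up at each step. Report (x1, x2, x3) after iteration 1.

Iteration 1:
  x1: GS value = (4 - (-0.4)·0.0000 - (-0.2)·0.0000) / (4.6) = 0.8696;  x1 ← (1−ω)·0.0000 + ω·0.8696 = 1.1305
  x2: GS value = (-9 - (-2)·1.1305 - (2)·0.0000) / (5) = -1.3478;  x2 ← (1−ω)·0.0000 + ω·-1.3478 = -1.7521
  x3: GS value = (-6 - (-2)·1.1305 - (-3.2)·-1.7521) / (7.2) = -1.2980;  x3 ← (1−ω)·0.0000 + ω·-1.2980 = -1.6874

(1.1305, -1.7521, -1.6874)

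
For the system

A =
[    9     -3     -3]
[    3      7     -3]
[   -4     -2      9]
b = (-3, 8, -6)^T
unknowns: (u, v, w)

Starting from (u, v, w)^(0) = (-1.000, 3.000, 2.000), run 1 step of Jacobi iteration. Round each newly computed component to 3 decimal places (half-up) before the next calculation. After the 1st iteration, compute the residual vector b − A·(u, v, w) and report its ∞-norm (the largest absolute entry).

Iteration 1:
  u = (-3 - (-3)·3.000 - (-3)·2.000) / (9) = 1.333
  v = (8 - (3)·-1.000 - (-3)·2.000) / (7) = 2.429
  w = (-6 - (-4)·-1.000 - (-2)·3.000) / (9) = -0.444
Residual b − A·x = (-9.042, -14.334, 8.186); ∞-norm = 14.334

14.334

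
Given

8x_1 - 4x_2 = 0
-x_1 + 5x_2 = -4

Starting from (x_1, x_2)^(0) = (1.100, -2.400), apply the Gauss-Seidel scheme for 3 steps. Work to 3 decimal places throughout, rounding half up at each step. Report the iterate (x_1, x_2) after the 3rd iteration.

(-0.452, -0.890)

Iteration 1:
  x_1 = (0 - (-4)·-2.400) / (8) = -1.200
  x_2 = (-4 - (-1)·-1.200) / (5) = -1.040
Iteration 2:
  x_1 = (0 - (-4)·-1.040) / (8) = -0.520
  x_2 = (-4 - (-1)·-0.520) / (5) = -0.904
Iteration 3:
  x_1 = (0 - (-4)·-0.904) / (8) = -0.452
  x_2 = (-4 - (-1)·-0.452) / (5) = -0.890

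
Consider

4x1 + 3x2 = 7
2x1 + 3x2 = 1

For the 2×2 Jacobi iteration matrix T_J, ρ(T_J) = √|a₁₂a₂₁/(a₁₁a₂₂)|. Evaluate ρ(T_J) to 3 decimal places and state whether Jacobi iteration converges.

a₁₂a₂₁/(a₁₁a₂₂) = (3)·(2) / ((4)·(3)) = 0.500000
ρ = √|0.500000| = √0.500000 = 0.707
ρ < 1, so Jacobi converges

0.707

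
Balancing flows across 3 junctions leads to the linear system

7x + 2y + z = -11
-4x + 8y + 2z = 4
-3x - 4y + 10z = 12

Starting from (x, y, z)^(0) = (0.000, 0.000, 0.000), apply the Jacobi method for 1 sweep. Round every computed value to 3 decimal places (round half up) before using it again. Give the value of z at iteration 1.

Iteration 1:
  x = (-11 - (2)·0.000 - (1)·0.000) / (7) = -1.571
  y = (4 - (-4)·0.000 - (2)·0.000) / (8) = 0.500
  z = (12 - (-3)·0.000 - (-4)·0.000) / (10) = 1.200

1.200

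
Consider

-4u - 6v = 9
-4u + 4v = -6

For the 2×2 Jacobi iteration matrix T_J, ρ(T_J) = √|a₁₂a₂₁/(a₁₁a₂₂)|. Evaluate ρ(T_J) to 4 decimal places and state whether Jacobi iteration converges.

a₁₂a₂₁/(a₁₁a₂₂) = (-6)·(-4) / ((-4)·(4)) = -1.500000
ρ = √|-1.500000| = √1.500000 = 1.2247
ρ > 1, so Jacobi diverges

1.2247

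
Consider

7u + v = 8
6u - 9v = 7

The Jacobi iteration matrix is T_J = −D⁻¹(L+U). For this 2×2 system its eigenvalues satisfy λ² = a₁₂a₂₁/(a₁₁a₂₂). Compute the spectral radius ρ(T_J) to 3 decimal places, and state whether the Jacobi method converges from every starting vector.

a₁₂a₂₁/(a₁₁a₂₂) = (1)·(6) / ((7)·(-9)) = -0.095238
ρ = √|-0.095238| = √0.095238 = 0.309
ρ < 1, so Jacobi converges

0.309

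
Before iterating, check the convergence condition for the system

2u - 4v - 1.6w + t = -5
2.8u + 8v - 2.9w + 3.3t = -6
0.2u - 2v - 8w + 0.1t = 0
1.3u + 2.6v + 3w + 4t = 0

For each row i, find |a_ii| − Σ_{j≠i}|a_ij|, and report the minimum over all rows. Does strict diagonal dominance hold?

-4.6

row 1: |2| − (4+1.6+1) = -4.6
row 2: |8| − (2.8+2.9+3.3) = -1
row 3: |-8| − (0.2+2+0.1) = 5.7
row 4: |4| − (1.3+2.6+3) = -2.9
minimum over rows = -4.6 → not strictly diagonally dominant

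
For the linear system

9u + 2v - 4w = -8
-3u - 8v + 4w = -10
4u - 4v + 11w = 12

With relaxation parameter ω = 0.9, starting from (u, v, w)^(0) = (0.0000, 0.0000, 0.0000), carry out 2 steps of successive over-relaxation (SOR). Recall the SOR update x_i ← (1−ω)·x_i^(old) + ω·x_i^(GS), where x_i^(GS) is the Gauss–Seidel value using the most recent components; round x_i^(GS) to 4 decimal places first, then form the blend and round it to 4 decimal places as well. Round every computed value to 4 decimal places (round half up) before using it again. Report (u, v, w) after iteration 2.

(-0.4789, 2.1912, 2.0257)

Iteration 1:
  u: GS value = (-8 - (2)·0.0000 - (-4)·0.0000) / (9) = -0.8889;  u ← (1−ω)·0.0000 + ω·-0.8889 = -0.8000
  v: GS value = (-10 - (-3)·-0.8000 - (4)·0.0000) / (-8) = 1.5500;  v ← (1−ω)·0.0000 + ω·1.5500 = 1.3950
  w: GS value = (12 - (4)·-0.8000 - (-4)·1.3950) / (11) = 1.8891;  w ← (1−ω)·0.0000 + ω·1.8891 = 1.7002
Iteration 2:
  u: GS value = (-8 - (2)·1.3950 - (-4)·1.7002) / (9) = -0.4432;  u ← (1−ω)·-0.8000 + ω·-0.4432 = -0.4789
  v: GS value = (-10 - (-3)·-0.4789 - (4)·1.7002) / (-8) = 2.2797;  v ← (1−ω)·1.3950 + ω·2.2797 = 2.1912
  w: GS value = (12 - (4)·-0.4789 - (-4)·2.1912) / (11) = 2.0619;  w ← (1−ω)·1.7002 + ω·2.0619 = 2.0257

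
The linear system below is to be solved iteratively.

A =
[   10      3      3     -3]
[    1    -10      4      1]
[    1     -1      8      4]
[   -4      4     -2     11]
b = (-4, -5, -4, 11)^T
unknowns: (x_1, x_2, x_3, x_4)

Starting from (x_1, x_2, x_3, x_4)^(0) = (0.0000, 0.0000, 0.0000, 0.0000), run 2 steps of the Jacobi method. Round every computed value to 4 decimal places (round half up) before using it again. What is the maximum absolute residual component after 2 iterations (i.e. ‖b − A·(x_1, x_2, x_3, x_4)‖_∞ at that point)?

Iteration 1:
  x_1 = (-4 - (3)·0.0000 - (3)·0.0000 - (-3)·0.0000) / (10) = -0.4000
  x_2 = (-5 - (1)·0.0000 - (4)·0.0000 - (1)·0.0000) / (-10) = 0.5000
  x_3 = (-4 - (1)·0.0000 - (-1)·0.0000 - (4)·0.0000) / (8) = -0.5000
  x_4 = (11 - (-4)·0.0000 - (4)·0.0000 - (-2)·0.0000) / (11) = 1.0000
Iteration 2:
  x_1 = (-4 - (3)·0.5000 - (3)·-0.5000 - (-3)·1.0000) / (10) = -0.1000
  x_2 = (-5 - (1)·-0.4000 - (4)·-0.5000 - (1)·1.0000) / (-10) = 0.3600
  x_3 = (-4 - (1)·-0.4000 - (-1)·0.5000 - (4)·1.0000) / (8) = -0.8875
  x_4 = (11 - (-4)·-0.4000 - (4)·0.5000 - (-2)·-0.5000) / (11) = 0.5818
Residual b − A·x = (0.3279, 1.6682, 1.2328, 0.9852); ∞-norm = 1.6682

1.6682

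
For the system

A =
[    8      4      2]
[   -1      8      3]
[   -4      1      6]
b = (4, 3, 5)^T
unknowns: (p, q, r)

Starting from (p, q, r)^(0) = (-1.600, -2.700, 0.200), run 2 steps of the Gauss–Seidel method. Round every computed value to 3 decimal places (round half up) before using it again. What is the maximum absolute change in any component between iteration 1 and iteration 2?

2.049

Iteration 1:
  p = (4 - (4)·-2.700 - (2)·0.200) / (8) = 1.800
  q = (3 - (-1)·1.800 - (3)·0.200) / (8) = 0.525
  r = (5 - (-4)·1.800 - (1)·0.525) / (6) = 1.946
Iteration 2:
  p = (4 - (4)·0.525 - (2)·1.946) / (8) = -0.249
  q = (3 - (-1)·-0.249 - (3)·1.946) / (8) = -0.386
  r = (5 - (-4)·-0.249 - (1)·-0.386) / (6) = 0.732
Change: (-2.049, -0.911, -1.214) → max |·| = 2.049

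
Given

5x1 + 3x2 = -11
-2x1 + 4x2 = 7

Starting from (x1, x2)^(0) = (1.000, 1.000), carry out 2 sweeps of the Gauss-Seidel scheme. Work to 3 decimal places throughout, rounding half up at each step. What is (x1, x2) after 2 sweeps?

(-2.410, 0.545)

Iteration 1:
  x1 = (-11 - (3)·1.000) / (5) = -2.800
  x2 = (7 - (-2)·-2.800) / (4) = 0.350
Iteration 2:
  x1 = (-11 - (3)·0.350) / (5) = -2.410
  x2 = (7 - (-2)·-2.410) / (4) = 0.545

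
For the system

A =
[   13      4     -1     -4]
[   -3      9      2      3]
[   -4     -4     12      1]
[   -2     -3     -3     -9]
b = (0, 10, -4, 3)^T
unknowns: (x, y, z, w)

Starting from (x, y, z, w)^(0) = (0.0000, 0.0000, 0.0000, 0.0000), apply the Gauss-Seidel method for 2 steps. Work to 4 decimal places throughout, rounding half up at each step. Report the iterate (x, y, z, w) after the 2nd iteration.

(-0.5593, 1.1551, -0.0751, -0.5690)

Iteration 1:
  x = (0 - (4)·0.0000 - (-1)·0.0000 - (-4)·0.0000) / (13) = 0.0000
  y = (10 - (-3)·0.0000 - (2)·0.0000 - (3)·0.0000) / (9) = 1.1111
  z = (-4 - (-4)·0.0000 - (-4)·1.1111 - (1)·0.0000) / (12) = 0.0370
  w = (3 - (-2)·0.0000 - (-3)·1.1111 - (-3)·0.0370) / (-9) = -0.7160
Iteration 2:
  x = (0 - (4)·1.1111 - (-1)·0.0370 - (-4)·-0.7160) / (13) = -0.5593
  y = (10 - (-3)·-0.5593 - (2)·0.0370 - (3)·-0.7160) / (9) = 1.1551
  z = (-4 - (-4)·-0.5593 - (-4)·1.1551 - (1)·-0.7160) / (12) = -0.0751
  w = (3 - (-2)·-0.5593 - (-3)·1.1551 - (-3)·-0.0751) / (-9) = -0.5690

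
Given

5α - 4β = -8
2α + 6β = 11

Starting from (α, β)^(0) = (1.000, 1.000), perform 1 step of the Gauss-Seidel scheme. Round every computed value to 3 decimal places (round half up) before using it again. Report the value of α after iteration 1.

-0.800

Iteration 1:
  α = (-8 - (-4)·1.000) / (5) = -0.800
  β = (11 - (2)·-0.800) / (6) = 2.100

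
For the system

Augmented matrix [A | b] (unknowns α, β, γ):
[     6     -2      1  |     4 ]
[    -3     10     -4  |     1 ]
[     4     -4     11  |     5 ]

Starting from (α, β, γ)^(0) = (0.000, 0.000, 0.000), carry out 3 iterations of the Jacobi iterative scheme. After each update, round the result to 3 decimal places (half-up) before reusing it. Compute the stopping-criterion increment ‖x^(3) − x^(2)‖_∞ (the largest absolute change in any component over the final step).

Iteration 1:
  α = (4 - (-2)·0.000 - (1)·0.000) / (6) = 0.667
  β = (1 - (-3)·0.000 - (-4)·0.000) / (10) = 0.100
  γ = (5 - (4)·0.000 - (-4)·0.000) / (11) = 0.455
Iteration 2:
  α = (4 - (-2)·0.100 - (1)·0.455) / (6) = 0.624
  β = (1 - (-3)·0.667 - (-4)·0.455) / (10) = 0.482
  γ = (5 - (4)·0.667 - (-4)·0.100) / (11) = 0.248
Iteration 3:
  α = (4 - (-2)·0.482 - (1)·0.248) / (6) = 0.786
  β = (1 - (-3)·0.624 - (-4)·0.248) / (10) = 0.386
  γ = (5 - (4)·0.624 - (-4)·0.482) / (11) = 0.403
Change: (0.162, -0.096, 0.155) → max |·| = 0.162

0.162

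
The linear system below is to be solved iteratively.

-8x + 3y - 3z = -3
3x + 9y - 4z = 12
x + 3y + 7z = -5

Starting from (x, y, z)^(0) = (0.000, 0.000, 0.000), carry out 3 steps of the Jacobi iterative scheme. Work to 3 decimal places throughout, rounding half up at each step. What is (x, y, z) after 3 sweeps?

Iteration 1:
  x = (-3 - (3)·0.000 - (-3)·0.000) / (-8) = 0.375
  y = (12 - (3)·0.000 - (-4)·0.000) / (9) = 1.333
  z = (-5 - (1)·0.000 - (3)·0.000) / (7) = -0.714
Iteration 2:
  x = (-3 - (3)·1.333 - (-3)·-0.714) / (-8) = 1.143
  y = (12 - (3)·0.375 - (-4)·-0.714) / (9) = 0.891
  z = (-5 - (1)·0.375 - (3)·1.333) / (7) = -1.339
Iteration 3:
  x = (-3 - (3)·0.891 - (-3)·-1.339) / (-8) = 1.211
  y = (12 - (3)·1.143 - (-4)·-1.339) / (9) = 0.357
  z = (-5 - (1)·1.143 - (3)·0.891) / (7) = -1.259

(1.211, 0.357, -1.259)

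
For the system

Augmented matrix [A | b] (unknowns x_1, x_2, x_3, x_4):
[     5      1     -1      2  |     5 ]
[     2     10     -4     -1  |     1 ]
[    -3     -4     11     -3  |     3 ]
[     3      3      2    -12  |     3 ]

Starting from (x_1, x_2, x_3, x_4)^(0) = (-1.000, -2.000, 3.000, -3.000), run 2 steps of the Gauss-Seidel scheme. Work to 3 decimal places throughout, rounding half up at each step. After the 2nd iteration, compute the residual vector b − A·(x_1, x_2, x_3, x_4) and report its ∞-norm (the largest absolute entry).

1.826

Iteration 1:
  x_1 = (5 - (1)·-2.000 - (-1)·3.000 - (2)·-3.000) / (5) = 3.200
  x_2 = (1 - (2)·3.200 - (-4)·3.000 - (-1)·-3.000) / (10) = 0.360
  x_3 = (3 - (-3)·3.200 - (-4)·0.360 - (-3)·-3.000) / (11) = 0.458
  x_4 = (3 - (3)·3.200 - (3)·0.360 - (2)·0.458) / (-12) = 0.716
Iteration 2:
  x_1 = (5 - (1)·0.360 - (-1)·0.458 - (2)·0.716) / (5) = 0.733
  x_2 = (1 - (2)·0.733 - (-4)·0.458 - (-1)·0.716) / (10) = 0.208
  x_3 = (3 - (-3)·0.733 - (-4)·0.208 - (-3)·0.716) / (11) = 0.744
  x_4 = (3 - (3)·0.733 - (3)·0.208 - (2)·0.744) / (-12) = 0.109
Residual b − A·x = (1.653, 0.539, -1.826, -0.003); ∞-norm = 1.826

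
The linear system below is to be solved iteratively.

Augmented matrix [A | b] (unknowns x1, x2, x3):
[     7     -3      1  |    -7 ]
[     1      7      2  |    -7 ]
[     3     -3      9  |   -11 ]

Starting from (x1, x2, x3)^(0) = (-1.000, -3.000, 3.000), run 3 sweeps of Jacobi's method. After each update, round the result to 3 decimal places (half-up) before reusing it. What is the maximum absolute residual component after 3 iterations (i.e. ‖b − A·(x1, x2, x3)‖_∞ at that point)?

Iteration 1:
  x1 = (-7 - (-3)·-3.000 - (1)·3.000) / (7) = -2.714
  x2 = (-7 - (1)·-1.000 - (2)·3.000) / (7) = -1.714
  x3 = (-11 - (3)·-1.000 - (-3)·-3.000) / (9) = -1.889
Iteration 2:
  x1 = (-7 - (-3)·-1.714 - (1)·-1.889) / (7) = -1.465
  x2 = (-7 - (1)·-2.714 - (2)·-1.889) / (7) = -0.073
  x3 = (-11 - (3)·-2.714 - (-3)·-1.714) / (9) = -0.889
Iteration 3:
  x1 = (-7 - (-3)·-0.073 - (1)·-0.889) / (7) = -0.904
  x2 = (-7 - (1)·-1.465 - (2)·-0.889) / (7) = -0.537
  x3 = (-11 - (3)·-1.465 - (-3)·-0.073) / (9) = -0.758
Residual b − A·x = (-1.525, -0.821, -3.077); ∞-norm = 3.077

3.077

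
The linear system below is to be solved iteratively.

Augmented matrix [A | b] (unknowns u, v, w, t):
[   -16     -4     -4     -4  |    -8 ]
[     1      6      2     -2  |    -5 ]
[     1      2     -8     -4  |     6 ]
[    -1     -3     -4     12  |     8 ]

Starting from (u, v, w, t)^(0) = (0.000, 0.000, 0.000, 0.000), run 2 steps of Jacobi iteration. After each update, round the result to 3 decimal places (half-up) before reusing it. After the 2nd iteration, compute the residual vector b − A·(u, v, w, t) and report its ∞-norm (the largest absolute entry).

2.673

Iteration 1:
  u = (-8 - (-4)·0.000 - (-4)·0.000 - (-4)·0.000) / (-16) = 0.500
  v = (-5 - (1)·0.000 - (2)·0.000 - (-2)·0.000) / (6) = -0.833
  w = (6 - (1)·0.000 - (2)·0.000 - (-4)·0.000) / (-8) = -0.750
  t = (8 - (-1)·0.000 - (-3)·0.000 - (-4)·0.000) / (12) = 0.667
Iteration 2:
  u = (-8 - (-4)·-0.833 - (-4)·-0.750 - (-4)·0.667) / (-16) = 0.729
  v = (-5 - (1)·0.500 - (2)·-0.750 - (-2)·0.667) / (6) = -0.444
  w = (6 - (1)·0.500 - (2)·-0.833 - (-4)·0.667) / (-8) = -1.229
  t = (8 - (-1)·0.500 - (-3)·-0.833 - (-4)·-0.750) / (12) = 0.250
Residual b − A·x = (-2.028, -0.107, -2.673, -0.519); ∞-norm = 2.673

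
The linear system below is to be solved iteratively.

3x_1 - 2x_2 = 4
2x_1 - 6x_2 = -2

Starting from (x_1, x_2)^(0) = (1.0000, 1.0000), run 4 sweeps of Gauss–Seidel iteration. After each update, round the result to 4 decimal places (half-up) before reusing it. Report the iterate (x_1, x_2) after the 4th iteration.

(2.0000, 1.0000)

Iteration 1:
  x_1 = (4 - (-2)·1.0000) / (3) = 2.0000
  x_2 = (-2 - (2)·2.0000) / (-6) = 1.0000
Iteration 2:
  x_1 = (4 - (-2)·1.0000) / (3) = 2.0000
  x_2 = (-2 - (2)·2.0000) / (-6) = 1.0000
Iteration 3:
  x_1 = (4 - (-2)·1.0000) / (3) = 2.0000
  x_2 = (-2 - (2)·2.0000) / (-6) = 1.0000
Iteration 4:
  x_1 = (4 - (-2)·1.0000) / (3) = 2.0000
  x_2 = (-2 - (2)·2.0000) / (-6) = 1.0000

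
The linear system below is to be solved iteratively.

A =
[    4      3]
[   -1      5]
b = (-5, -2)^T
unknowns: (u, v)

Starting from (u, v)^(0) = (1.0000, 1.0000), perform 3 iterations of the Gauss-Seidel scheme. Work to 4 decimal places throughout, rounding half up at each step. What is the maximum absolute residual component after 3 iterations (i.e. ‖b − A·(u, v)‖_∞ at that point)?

Iteration 1:
  u = (-5 - (3)·1.0000) / (4) = -2.0000
  v = (-2 - (-1)·-2.0000) / (5) = -0.8000
Iteration 2:
  u = (-5 - (3)·-0.8000) / (4) = -0.6500
  v = (-2 - (-1)·-0.6500) / (5) = -0.5300
Iteration 3:
  u = (-5 - (3)·-0.5300) / (4) = -0.8525
  v = (-2 - (-1)·-0.8525) / (5) = -0.5705
Residual b − A·x = (0.1215, 0.0000); ∞-norm = 0.1215

0.1215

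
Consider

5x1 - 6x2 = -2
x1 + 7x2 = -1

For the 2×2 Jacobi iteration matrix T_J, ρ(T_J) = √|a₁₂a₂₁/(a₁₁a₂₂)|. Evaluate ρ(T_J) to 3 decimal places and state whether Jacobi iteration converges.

a₁₂a₂₁/(a₁₁a₂₂) = (-6)·(1) / ((5)·(7)) = -0.171429
ρ = √|-0.171429| = √0.171429 = 0.414
ρ < 1, so Jacobi converges

0.414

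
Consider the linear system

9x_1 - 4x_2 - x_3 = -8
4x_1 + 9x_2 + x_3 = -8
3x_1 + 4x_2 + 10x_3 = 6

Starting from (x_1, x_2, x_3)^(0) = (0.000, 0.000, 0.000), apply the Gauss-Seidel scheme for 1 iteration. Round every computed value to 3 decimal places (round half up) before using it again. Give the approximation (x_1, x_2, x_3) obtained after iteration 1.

(-0.889, -0.494, 1.064)

Iteration 1:
  x_1 = (-8 - (-4)·0.000 - (-1)·0.000) / (9) = -0.889
  x_2 = (-8 - (4)·-0.889 - (1)·0.000) / (9) = -0.494
  x_3 = (6 - (3)·-0.889 - (4)·-0.494) / (10) = 1.064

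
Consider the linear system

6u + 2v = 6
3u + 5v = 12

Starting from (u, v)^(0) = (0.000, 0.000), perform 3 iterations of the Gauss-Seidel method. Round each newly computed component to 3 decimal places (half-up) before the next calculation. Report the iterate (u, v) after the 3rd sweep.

Iteration 1:
  u = (6 - (2)·0.000) / (6) = 1.000
  v = (12 - (3)·1.000) / (5) = 1.800
Iteration 2:
  u = (6 - (2)·1.800) / (6) = 0.400
  v = (12 - (3)·0.400) / (5) = 2.160
Iteration 3:
  u = (6 - (2)·2.160) / (6) = 0.280
  v = (12 - (3)·0.280) / (5) = 2.232

(0.280, 2.232)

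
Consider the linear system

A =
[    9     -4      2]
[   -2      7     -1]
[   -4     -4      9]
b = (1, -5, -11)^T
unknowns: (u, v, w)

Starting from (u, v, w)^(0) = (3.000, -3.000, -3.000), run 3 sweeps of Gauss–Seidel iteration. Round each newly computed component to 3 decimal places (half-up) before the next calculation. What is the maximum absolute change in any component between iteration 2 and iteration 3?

Iteration 1:
  u = (1 - (-4)·-3.000 - (2)·-3.000) / (9) = -0.556
  v = (-5 - (-2)·-0.556 - (-1)·-3.000) / (7) = -1.302
  w = (-11 - (-4)·-0.556 - (-4)·-1.302) / (9) = -2.048
Iteration 2:
  u = (1 - (-4)·-1.302 - (2)·-2.048) / (9) = -0.012
  v = (-5 - (-2)·-0.012 - (-1)·-2.048) / (7) = -1.010
  w = (-11 - (-4)·-0.012 - (-4)·-1.010) / (9) = -1.676
Iteration 3:
  u = (1 - (-4)·-1.010 - (2)·-1.676) / (9) = 0.035
  v = (-5 - (-2)·0.035 - (-1)·-1.676) / (7) = -0.944
  w = (-11 - (-4)·0.035 - (-4)·-0.944) / (9) = -1.626
Change: (0.047, 0.066, 0.050) → max |·| = 0.066

0.066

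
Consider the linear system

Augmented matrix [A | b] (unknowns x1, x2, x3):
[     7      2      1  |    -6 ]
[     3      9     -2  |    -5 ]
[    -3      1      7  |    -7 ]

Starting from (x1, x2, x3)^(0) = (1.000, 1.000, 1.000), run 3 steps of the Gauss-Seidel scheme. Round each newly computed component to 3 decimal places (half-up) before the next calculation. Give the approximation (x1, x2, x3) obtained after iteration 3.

Iteration 1:
  x1 = (-6 - (2)·1.000 - (1)·1.000) / (7) = -1.286
  x2 = (-5 - (3)·-1.286 - (-2)·1.000) / (9) = 0.095
  x3 = (-7 - (-3)·-1.286 - (1)·0.095) / (7) = -1.565
Iteration 2:
  x1 = (-6 - (2)·0.095 - (1)·-1.565) / (7) = -0.661
  x2 = (-5 - (3)·-0.661 - (-2)·-1.565) / (9) = -0.683
  x3 = (-7 - (-3)·-0.661 - (1)·-0.683) / (7) = -1.186
Iteration 3:
  x1 = (-6 - (2)·-0.683 - (1)·-1.186) / (7) = -0.493
  x2 = (-5 - (3)·-0.493 - (-2)·-1.186) / (9) = -0.655
  x3 = (-7 - (-3)·-0.493 - (1)·-0.655) / (7) = -1.118

(-0.493, -0.655, -1.118)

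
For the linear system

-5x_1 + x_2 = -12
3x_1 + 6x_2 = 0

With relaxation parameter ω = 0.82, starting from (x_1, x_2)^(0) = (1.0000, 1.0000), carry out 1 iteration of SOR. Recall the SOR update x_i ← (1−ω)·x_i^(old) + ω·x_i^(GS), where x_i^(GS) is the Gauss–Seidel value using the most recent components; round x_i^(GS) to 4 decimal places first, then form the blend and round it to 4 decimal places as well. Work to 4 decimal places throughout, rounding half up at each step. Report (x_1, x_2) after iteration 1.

Iteration 1:
  x_1: GS value = (-12 - (1)·1.0000) / (-5) = 2.6000;  x_1 ← (1−ω)·1.0000 + ω·2.6000 = 2.3120
  x_2: GS value = (0 - (3)·2.3120) / (6) = -1.1560;  x_2 ← (1−ω)·1.0000 + ω·-1.1560 = -0.7679

(2.3120, -0.7679)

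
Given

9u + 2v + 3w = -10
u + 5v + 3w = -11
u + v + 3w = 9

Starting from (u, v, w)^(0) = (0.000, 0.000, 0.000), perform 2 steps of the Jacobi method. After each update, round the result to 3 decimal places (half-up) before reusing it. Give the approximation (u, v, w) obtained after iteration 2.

Iteration 1:
  u = (-10 - (2)·0.000 - (3)·0.000) / (9) = -1.111
  v = (-11 - (1)·0.000 - (3)·0.000) / (5) = -2.200
  w = (9 - (1)·0.000 - (1)·0.000) / (3) = 3.000
Iteration 2:
  u = (-10 - (2)·-2.200 - (3)·3.000) / (9) = -1.622
  v = (-11 - (1)·-1.111 - (3)·3.000) / (5) = -3.778
  w = (9 - (1)·-1.111 - (1)·-2.200) / (3) = 4.104

(-1.622, -3.778, 4.104)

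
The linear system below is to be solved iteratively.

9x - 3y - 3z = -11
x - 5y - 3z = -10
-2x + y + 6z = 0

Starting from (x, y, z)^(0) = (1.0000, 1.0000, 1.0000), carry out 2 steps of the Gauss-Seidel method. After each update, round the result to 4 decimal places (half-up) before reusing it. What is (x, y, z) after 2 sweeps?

(-0.9259, 2.0548, -0.6511)

Iteration 1:
  x = (-11 - (-3)·1.0000 - (-3)·1.0000) / (9) = -0.5556
  y = (-10 - (1)·-0.5556 - (-3)·1.0000) / (-5) = 1.2889
  z = (0 - (-2)·-0.5556 - (1)·1.2889) / (6) = -0.4000
Iteration 2:
  x = (-11 - (-3)·1.2889 - (-3)·-0.4000) / (9) = -0.9259
  y = (-10 - (1)·-0.9259 - (-3)·-0.4000) / (-5) = 2.0548
  z = (0 - (-2)·-0.9259 - (1)·2.0548) / (6) = -0.6511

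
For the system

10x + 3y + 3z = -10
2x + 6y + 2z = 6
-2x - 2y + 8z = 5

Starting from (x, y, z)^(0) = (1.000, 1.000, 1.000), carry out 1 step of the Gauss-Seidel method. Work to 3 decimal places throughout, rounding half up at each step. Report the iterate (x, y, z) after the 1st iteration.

(-1.600, 1.200, 0.525)

Iteration 1:
  x = (-10 - (3)·1.000 - (3)·1.000) / (10) = -1.600
  y = (6 - (2)·-1.600 - (2)·1.000) / (6) = 1.200
  z = (5 - (-2)·-1.600 - (-2)·1.200) / (8) = 0.525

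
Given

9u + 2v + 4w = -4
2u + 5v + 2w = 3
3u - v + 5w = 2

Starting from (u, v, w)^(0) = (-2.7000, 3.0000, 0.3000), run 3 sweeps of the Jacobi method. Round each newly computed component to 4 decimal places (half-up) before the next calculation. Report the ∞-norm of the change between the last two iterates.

Iteration 1:
  u = (-4 - (2)·3.0000 - (4)·0.3000) / (9) = -1.2444
  v = (3 - (2)·-2.7000 - (2)·0.3000) / (5) = 1.5600
  w = (2 - (3)·-2.7000 - (-1)·3.0000) / (5) = 2.6200
Iteration 2:
  u = (-4 - (2)·1.5600 - (4)·2.6200) / (9) = -1.9556
  v = (3 - (2)·-1.2444 - (2)·2.6200) / (5) = 0.0498
  w = (2 - (3)·-1.2444 - (-1)·1.5600) / (5) = 1.4586
Iteration 3:
  u = (-4 - (2)·0.0498 - (4)·1.4586) / (9) = -1.1038
  v = (3 - (2)·-1.9556 - (2)·1.4586) / (5) = 0.7988
  w = (2 - (3)·-1.9556 - (-1)·0.0498) / (5) = 1.5833
Change: (0.8518, 0.7490, 0.1247) → max |·| = 0.8518

0.8518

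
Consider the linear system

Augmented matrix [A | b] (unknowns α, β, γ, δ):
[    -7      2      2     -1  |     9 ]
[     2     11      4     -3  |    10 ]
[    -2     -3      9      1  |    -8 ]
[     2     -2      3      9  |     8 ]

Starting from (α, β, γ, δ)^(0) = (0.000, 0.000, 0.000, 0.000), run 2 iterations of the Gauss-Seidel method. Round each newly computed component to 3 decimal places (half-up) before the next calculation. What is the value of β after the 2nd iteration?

Iteration 1:
  α = (9 - (2)·0.000 - (2)·0.000 - (-1)·0.000) / (-7) = -1.286
  β = (10 - (2)·-1.286 - (4)·0.000 - (-3)·0.000) / (11) = 1.143
  γ = (-8 - (-2)·-1.286 - (-3)·1.143 - (1)·0.000) / (9) = -0.794
  δ = (8 - (2)·-1.286 - (-2)·1.143 - (3)·-0.794) / (9) = 1.693
Iteration 2:
  α = (9 - (2)·1.143 - (2)·-0.794 - (-1)·1.693) / (-7) = -1.428
  β = (10 - (2)·-1.428 - (4)·-0.794 - (-3)·1.693) / (11) = 1.919
  γ = (-8 - (-2)·-1.428 - (-3)·1.919 - (1)·1.693) / (9) = -0.755
  δ = (8 - (2)·-1.428 - (-2)·1.919 - (3)·-0.755) / (9) = 1.884

1.919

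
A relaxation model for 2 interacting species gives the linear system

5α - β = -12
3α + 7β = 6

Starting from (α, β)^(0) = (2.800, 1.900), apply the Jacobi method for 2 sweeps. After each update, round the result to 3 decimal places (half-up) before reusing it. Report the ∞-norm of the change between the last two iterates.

Iteration 1:
  α = (-12 - (-1)·1.900) / (5) = -2.020
  β = (6 - (3)·2.800) / (7) = -0.343
Iteration 2:
  α = (-12 - (-1)·-0.343) / (5) = -2.469
  β = (6 - (3)·-2.020) / (7) = 1.723
Change: (-0.449, 2.066) → max |·| = 2.066

2.066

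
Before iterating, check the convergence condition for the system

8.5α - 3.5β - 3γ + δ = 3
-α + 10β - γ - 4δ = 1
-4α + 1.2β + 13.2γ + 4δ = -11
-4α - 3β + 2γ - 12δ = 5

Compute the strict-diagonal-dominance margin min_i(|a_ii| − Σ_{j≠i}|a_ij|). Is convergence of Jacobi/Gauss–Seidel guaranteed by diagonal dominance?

row 1: |8.5| − (3.5+3+1) = 1
row 2: |10| − (1+1+4) = 4
row 3: |13.2| − (4+1.2+4) = 4
row 4: |-12| − (4+3+2) = 3
minimum over rows = 1 → strictly diagonally dominant (convergence guaranteed)

1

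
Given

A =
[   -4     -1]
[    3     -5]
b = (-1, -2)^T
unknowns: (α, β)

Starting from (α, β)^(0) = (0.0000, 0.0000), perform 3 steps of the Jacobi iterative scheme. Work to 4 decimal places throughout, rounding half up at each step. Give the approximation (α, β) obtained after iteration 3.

Iteration 1:
  α = (-1 - (-1)·0.0000) / (-4) = 0.2500
  β = (-2 - (3)·0.0000) / (-5) = 0.4000
Iteration 2:
  α = (-1 - (-1)·0.4000) / (-4) = 0.1500
  β = (-2 - (3)·0.2500) / (-5) = 0.5500
Iteration 3:
  α = (-1 - (-1)·0.5500) / (-4) = 0.1125
  β = (-2 - (3)·0.1500) / (-5) = 0.4900

(0.1125, 0.4900)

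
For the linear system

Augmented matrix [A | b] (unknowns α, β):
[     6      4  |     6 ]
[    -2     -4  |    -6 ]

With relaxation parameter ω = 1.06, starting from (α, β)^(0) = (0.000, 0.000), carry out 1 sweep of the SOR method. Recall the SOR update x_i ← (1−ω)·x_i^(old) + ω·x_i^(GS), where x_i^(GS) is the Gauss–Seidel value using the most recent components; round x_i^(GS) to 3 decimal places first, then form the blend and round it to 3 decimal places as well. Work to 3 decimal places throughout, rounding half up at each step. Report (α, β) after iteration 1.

Iteration 1:
  α: GS value = (6 - (4)·0.000) / (6) = 1.000;  α ← (1−ω)·0.000 + ω·1.000 = 1.060
  β: GS value = (-6 - (-2)·1.060) / (-4) = 0.970;  β ← (1−ω)·0.000 + ω·0.970 = 1.028

(1.060, 1.028)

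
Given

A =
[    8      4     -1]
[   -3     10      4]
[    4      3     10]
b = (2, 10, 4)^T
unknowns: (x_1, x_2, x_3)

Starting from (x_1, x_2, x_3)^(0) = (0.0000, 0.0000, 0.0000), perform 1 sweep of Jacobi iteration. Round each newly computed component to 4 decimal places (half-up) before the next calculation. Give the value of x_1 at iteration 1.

0.2500

Iteration 1:
  x_1 = (2 - (4)·0.0000 - (-1)·0.0000) / (8) = 0.2500
  x_2 = (10 - (-3)·0.0000 - (4)·0.0000) / (10) = 1.0000
  x_3 = (4 - (4)·0.0000 - (3)·0.0000) / (10) = 0.4000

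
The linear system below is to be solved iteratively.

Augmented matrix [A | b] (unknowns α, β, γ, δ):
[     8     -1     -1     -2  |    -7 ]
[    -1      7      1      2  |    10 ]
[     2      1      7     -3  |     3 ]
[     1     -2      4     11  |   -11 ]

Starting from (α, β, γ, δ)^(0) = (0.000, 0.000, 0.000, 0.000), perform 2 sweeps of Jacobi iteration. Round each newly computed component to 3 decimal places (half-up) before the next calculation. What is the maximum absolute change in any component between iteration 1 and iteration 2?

Iteration 1:
  α = (-7 - (-1)·0.000 - (-1)·0.000 - (-2)·0.000) / (8) = -0.875
  β = (10 - (-1)·0.000 - (1)·0.000 - (2)·0.000) / (7) = 1.429
  γ = (3 - (2)·0.000 - (1)·0.000 - (-3)·0.000) / (7) = 0.429
  δ = (-11 - (1)·0.000 - (-2)·0.000 - (4)·0.000) / (11) = -1.000
Iteration 2:
  α = (-7 - (-1)·1.429 - (-1)·0.429 - (-2)·-1.000) / (8) = -0.893
  β = (10 - (-1)·-0.875 - (1)·0.429 - (2)·-1.000) / (7) = 1.528
  γ = (3 - (2)·-0.875 - (1)·1.429 - (-3)·-1.000) / (7) = 0.046
  δ = (-11 - (1)·-0.875 - (-2)·1.429 - (4)·0.429) / (11) = -0.817
Change: (-0.018, 0.099, -0.383, 0.183) → max |·| = 0.383

0.383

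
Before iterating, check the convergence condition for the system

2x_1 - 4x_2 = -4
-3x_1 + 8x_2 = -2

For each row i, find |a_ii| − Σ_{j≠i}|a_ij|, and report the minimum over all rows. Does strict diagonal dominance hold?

row 1: |2| − (4) = -2
row 2: |8| − (3) = 5
minimum over rows = -2 → not strictly diagonally dominant

-2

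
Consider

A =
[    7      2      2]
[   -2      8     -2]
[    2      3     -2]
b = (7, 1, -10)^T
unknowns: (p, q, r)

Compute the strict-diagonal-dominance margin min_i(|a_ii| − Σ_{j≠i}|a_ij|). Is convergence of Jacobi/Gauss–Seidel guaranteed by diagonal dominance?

-3

row 1: |7| − (2+2) = 3
row 2: |8| − (2+2) = 4
row 3: |-2| − (2+3) = -3
minimum over rows = -3 → not strictly diagonally dominant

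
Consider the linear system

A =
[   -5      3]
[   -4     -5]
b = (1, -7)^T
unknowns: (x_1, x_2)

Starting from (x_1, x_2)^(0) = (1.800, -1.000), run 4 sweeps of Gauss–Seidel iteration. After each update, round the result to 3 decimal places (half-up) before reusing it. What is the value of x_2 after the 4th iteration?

Iteration 1:
  x_1 = (1 - (3)·-1.000) / (-5) = -0.800
  x_2 = (-7 - (-4)·-0.800) / (-5) = 2.040
Iteration 2:
  x_1 = (1 - (3)·2.040) / (-5) = 1.024
  x_2 = (-7 - (-4)·1.024) / (-5) = 0.581
Iteration 3:
  x_1 = (1 - (3)·0.581) / (-5) = 0.149
  x_2 = (-7 - (-4)·0.149) / (-5) = 1.281
Iteration 4:
  x_1 = (1 - (3)·1.281) / (-5) = 0.569
  x_2 = (-7 - (-4)·0.569) / (-5) = 0.945

0.945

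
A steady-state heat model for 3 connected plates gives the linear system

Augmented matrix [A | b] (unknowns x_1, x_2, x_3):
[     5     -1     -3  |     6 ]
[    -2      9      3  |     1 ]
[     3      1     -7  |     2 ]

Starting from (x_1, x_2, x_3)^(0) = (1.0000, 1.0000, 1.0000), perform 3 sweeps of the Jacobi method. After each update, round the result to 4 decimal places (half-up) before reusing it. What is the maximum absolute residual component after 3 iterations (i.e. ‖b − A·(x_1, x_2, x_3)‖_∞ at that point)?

1.1378

Iteration 1:
  x_1 = (6 - (-1)·1.0000 - (-3)·1.0000) / (5) = 2.0000
  x_2 = (1 - (-2)·1.0000 - (3)·1.0000) / (9) = 0.0000
  x_3 = (2 - (3)·1.0000 - (1)·1.0000) / (-7) = 0.2857
Iteration 2:
  x_1 = (6 - (-1)·0.0000 - (-3)·0.2857) / (5) = 1.3714
  x_2 = (1 - (-2)·2.0000 - (3)·0.2857) / (9) = 0.4603
  x_3 = (2 - (3)·2.0000 - (1)·0.0000) / (-7) = 0.5714
Iteration 3:
  x_1 = (6 - (-1)·0.4603 - (-3)·0.5714) / (5) = 1.6349
  x_2 = (1 - (-2)·1.3714 - (3)·0.5714) / (9) = 0.2254
  x_3 = (2 - (3)·1.3714 - (1)·0.4603) / (-7) = 0.3678
Residual b − A·x = (-0.8457, 1.1378, -0.5555); ∞-norm = 1.1378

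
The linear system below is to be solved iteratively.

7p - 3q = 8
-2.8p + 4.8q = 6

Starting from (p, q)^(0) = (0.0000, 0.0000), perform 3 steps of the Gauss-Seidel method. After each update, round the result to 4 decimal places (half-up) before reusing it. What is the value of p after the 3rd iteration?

Iteration 1:
  p = (8 - (-3)·0.0000) / (7) = 1.1429
  q = (6 - (-2.8)·1.1429) / (4.8) = 1.9167
Iteration 2:
  p = (8 - (-3)·1.9167) / (7) = 1.9643
  q = (6 - (-2.8)·1.9643) / (4.8) = 2.3958
Iteration 3:
  p = (8 - (-3)·2.3958) / (7) = 2.1696
  q = (6 - (-2.8)·2.1696) / (4.8) = 2.5156

2.1696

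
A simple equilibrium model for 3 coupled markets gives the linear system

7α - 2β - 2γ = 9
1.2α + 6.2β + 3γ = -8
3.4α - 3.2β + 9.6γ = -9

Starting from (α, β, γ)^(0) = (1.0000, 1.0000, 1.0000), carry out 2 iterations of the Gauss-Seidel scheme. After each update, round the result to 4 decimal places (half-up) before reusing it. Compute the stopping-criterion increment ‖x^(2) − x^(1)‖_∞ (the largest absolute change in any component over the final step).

Iteration 1:
  α = (9 - (-2)·1.0000 - (-2)·1.0000) / (7) = 1.8571
  β = (-8 - (1.2)·1.8571 - (3)·1.0000) / (6.2) = -2.1336
  γ = (-9 - (3.4)·1.8571 - (-3.2)·-2.1336) / (9.6) = -2.3064
Iteration 2:
  α = (9 - (-2)·-2.1336 - (-2)·-2.3064) / (7) = 0.0171
  β = (-8 - (1.2)·0.0171 - (3)·-2.3064) / (6.2) = -0.1776
  γ = (-9 - (3.4)·0.0171 - (-3.2)·-0.1776) / (9.6) = -1.0028
Change: (-1.8400, 1.9560, 1.3036) → max |·| = 1.9560

1.9560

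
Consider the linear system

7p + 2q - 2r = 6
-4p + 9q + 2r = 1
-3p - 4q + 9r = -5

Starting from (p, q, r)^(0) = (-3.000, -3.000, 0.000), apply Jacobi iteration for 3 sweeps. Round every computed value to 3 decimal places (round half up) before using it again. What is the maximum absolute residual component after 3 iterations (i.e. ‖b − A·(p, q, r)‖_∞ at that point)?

Iteration 1:
  p = (6 - (2)·-3.000 - (-2)·0.000) / (7) = 1.714
  q = (1 - (-4)·-3.000 - (2)·0.000) / (9) = -1.222
  r = (-5 - (-3)·-3.000 - (-4)·-3.000) / (9) = -2.889
Iteration 2:
  p = (6 - (2)·-1.222 - (-2)·-2.889) / (7) = 0.381
  q = (1 - (-4)·1.714 - (2)·-2.889) / (9) = 1.515
  r = (-5 - (-3)·1.714 - (-4)·-1.222) / (9) = -0.527
Iteration 3:
  p = (6 - (2)·1.515 - (-2)·-0.527) / (7) = 0.274
  q = (1 - (-4)·0.381 - (2)·-0.527) / (9) = 0.398
  r = (-5 - (-3)·0.381 - (-4)·1.515) / (9) = 0.245
Residual b − A·x = (3.776, -1.976, -4.791); ∞-norm = 4.791

4.791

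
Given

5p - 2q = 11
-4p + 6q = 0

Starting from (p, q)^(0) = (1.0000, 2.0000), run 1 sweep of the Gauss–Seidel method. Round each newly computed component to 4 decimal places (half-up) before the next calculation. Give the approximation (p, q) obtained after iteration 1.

(3.0000, 2.0000)

Iteration 1:
  p = (11 - (-2)·2.0000) / (5) = 3.0000
  q = (0 - (-4)·3.0000) / (6) = 2.0000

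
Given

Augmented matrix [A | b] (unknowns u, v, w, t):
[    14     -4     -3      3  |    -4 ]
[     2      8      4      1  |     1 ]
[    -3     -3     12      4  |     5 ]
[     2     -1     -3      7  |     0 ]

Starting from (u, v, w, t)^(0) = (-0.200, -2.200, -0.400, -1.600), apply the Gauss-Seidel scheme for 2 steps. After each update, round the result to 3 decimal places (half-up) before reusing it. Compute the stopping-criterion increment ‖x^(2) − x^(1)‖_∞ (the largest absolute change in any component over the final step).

1.122

Iteration 1:
  u = (-4 - (-4)·-2.200 - (-3)·-0.400 - (3)·-1.600) / (14) = -0.657
  v = (1 - (2)·-0.657 - (4)·-0.400 - (1)·-1.600) / (8) = 0.689
  w = (5 - (-3)·-0.657 - (-3)·0.689 - (4)·-1.600) / (12) = 0.958
  t = (0 - (2)·-0.657 - (-1)·0.689 - (-3)·0.958) / (7) = 0.697
Iteration 2:
  u = (-4 - (-4)·0.689 - (-3)·0.958 - (3)·0.697) / (14) = -0.033
  v = (1 - (2)·-0.033 - (4)·0.958 - (1)·0.697) / (8) = -0.433
  w = (5 - (-3)·-0.033 - (-3)·-0.433 - (4)·0.697) / (12) = 0.068
  t = (0 - (2)·-0.033 - (-1)·-0.433 - (-3)·0.068) / (7) = -0.023
Change: (0.624, -1.122, -0.890, -0.720) → max |·| = 1.122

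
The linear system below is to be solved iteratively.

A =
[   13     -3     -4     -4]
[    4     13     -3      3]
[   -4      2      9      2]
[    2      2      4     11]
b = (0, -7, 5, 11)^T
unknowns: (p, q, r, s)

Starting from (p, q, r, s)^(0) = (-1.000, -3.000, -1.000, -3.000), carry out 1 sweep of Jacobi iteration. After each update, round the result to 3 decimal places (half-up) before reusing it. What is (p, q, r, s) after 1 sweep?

Iteration 1:
  p = (0 - (-3)·-3.000 - (-4)·-1.000 - (-4)·-3.000) / (13) = -1.923
  q = (-7 - (4)·-1.000 - (-3)·-1.000 - (3)·-3.000) / (13) = 0.231
  r = (5 - (-4)·-1.000 - (2)·-3.000 - (2)·-3.000) / (9) = 1.444
  s = (11 - (2)·-1.000 - (2)·-3.000 - (4)·-1.000) / (11) = 2.091

(-1.923, 0.231, 1.444, 2.091)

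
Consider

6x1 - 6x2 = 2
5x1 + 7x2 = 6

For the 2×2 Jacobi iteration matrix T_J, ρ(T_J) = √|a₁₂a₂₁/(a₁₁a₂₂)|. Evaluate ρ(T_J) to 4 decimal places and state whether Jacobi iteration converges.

0.8452

a₁₂a₂₁/(a₁₁a₂₂) = (-6)·(5) / ((6)·(7)) = -0.714286
ρ = √|-0.714286| = √0.714286 = 0.8452
ρ < 1, so Jacobi converges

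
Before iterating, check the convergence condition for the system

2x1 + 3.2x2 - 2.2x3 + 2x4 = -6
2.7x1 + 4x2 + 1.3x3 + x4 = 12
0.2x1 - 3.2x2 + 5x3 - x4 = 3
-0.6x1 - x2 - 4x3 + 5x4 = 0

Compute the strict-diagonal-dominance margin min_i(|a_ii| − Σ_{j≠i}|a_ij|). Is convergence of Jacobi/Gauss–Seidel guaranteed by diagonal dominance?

row 1: |2| − (3.2+2.2+2) = -5.4
row 2: |4| − (2.7+1.3+1) = -1
row 3: |5| − (0.2+3.2+1) = 0.6
row 4: |5| − (0.6+1+4) = -0.6
minimum over rows = -5.4 → not strictly diagonally dominant

-5.4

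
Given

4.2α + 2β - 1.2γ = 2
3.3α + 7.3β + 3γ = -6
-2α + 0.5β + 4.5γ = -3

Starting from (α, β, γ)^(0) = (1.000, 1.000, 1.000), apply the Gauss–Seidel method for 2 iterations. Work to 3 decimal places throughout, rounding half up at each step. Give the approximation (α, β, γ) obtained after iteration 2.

Iteration 1:
  α = (2 - (2)·1.000 - (-1.2)·1.000) / (4.2) = 0.286
  β = (-6 - (3.3)·0.286 - (3)·1.000) / (7.3) = -1.362
  γ = (-3 - (-2)·0.286 - (0.5)·-1.362) / (4.5) = -0.388
Iteration 2:
  α = (2 - (2)·-1.362 - (-1.2)·-0.388) / (4.2) = 1.014
  β = (-6 - (3.3)·1.014 - (3)·-0.388) / (7.3) = -1.121
  γ = (-3 - (-2)·1.014 - (0.5)·-1.121) / (4.5) = -0.091

(1.014, -1.121, -0.091)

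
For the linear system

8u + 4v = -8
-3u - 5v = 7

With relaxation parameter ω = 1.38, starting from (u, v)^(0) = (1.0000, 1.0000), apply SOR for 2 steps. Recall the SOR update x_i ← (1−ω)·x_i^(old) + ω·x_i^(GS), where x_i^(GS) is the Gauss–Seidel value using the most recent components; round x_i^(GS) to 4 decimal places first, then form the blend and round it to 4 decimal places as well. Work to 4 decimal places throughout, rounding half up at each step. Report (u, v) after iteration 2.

Iteration 1:
  u: GS value = (-8 - (4)·1.0000) / (8) = -1.5000;  u ← (1−ω)·1.0000 + ω·-1.5000 = -2.4500
  v: GS value = (7 - (-3)·-2.4500) / (-5) = 0.0700;  v ← (1−ω)·1.0000 + ω·0.0700 = -0.2834
Iteration 2:
  u: GS value = (-8 - (4)·-0.2834) / (8) = -0.8583;  u ← (1−ω)·-2.4500 + ω·-0.8583 = -0.2535
  v: GS value = (7 - (-3)·-0.2535) / (-5) = -1.2479;  v ← (1−ω)·-0.2834 + ω·-1.2479 = -1.6144

(-0.2535, -1.6144)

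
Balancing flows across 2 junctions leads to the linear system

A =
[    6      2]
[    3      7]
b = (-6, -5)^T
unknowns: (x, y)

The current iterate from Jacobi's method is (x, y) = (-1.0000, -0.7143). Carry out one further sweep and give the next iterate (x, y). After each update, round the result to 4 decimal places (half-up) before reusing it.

(-0.7619, -0.2857)

One sweep:
  x = (-6 - (2)·-0.7143) / (6) = -0.7619
  y = (-5 - (3)·-1.0000) / (7) = -0.2857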